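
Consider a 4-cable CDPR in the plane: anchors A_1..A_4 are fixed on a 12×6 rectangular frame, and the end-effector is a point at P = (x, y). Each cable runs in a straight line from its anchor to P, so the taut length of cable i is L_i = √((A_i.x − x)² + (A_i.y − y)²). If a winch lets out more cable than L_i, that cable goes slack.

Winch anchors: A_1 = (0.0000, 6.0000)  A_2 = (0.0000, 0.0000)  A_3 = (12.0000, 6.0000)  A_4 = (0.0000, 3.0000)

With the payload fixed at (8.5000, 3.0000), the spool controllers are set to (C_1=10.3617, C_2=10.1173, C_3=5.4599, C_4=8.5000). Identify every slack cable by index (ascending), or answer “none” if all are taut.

1, 2, 3

i=1: geometric 9.0139 vs commanded 10.3617 ⇒ slack
i=2: geometric 9.0139 vs commanded 10.1173 ⇒ slack
i=3: geometric 4.6098 vs commanded 5.4599 ⇒ slack
i=4: geometric 8.5000 vs commanded 8.5000 ⇒ taut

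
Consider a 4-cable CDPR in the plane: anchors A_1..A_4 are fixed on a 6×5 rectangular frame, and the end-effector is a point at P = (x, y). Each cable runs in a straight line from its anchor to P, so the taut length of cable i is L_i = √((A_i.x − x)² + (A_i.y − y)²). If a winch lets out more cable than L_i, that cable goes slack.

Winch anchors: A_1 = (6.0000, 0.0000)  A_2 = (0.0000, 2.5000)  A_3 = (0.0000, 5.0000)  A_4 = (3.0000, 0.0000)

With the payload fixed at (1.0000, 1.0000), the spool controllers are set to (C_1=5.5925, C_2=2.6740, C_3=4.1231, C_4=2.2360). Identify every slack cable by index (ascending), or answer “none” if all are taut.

1, 2

cable 1: L_1 = ‖A_1−P‖ = 5.0990;  C_1 = 5.5925 → slack
cable 2: L_2 = ‖A_2−P‖ = 1.8028;  C_2 = 2.6740 → slack
cable 3: L_3 = ‖A_3−P‖ = 4.1231;  C_3 = 4.1231 → taut
cable 4: L_4 = ‖A_4−P‖ = 2.2361;  C_4 = 2.2360 → taut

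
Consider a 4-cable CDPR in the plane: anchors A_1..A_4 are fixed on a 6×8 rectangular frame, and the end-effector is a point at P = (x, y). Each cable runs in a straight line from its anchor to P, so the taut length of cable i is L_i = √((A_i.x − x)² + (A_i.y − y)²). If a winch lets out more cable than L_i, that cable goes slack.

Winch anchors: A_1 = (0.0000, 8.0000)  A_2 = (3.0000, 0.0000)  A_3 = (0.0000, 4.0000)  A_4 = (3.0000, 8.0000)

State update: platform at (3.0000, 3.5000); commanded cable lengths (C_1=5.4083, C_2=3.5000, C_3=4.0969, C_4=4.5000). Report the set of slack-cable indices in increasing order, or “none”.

3

cable 1: L_1 = ‖A_1−P‖ = 5.4083;  C_1 = 5.4083 → taut
cable 2: L_2 = ‖A_2−P‖ = 3.5000;  C_2 = 3.5000 → taut
cable 3: L_3 = ‖A_3−P‖ = 3.0414;  C_3 = 4.0969 → slack
cable 4: L_4 = ‖A_4−P‖ = 4.5000;  C_4 = 4.5000 → taut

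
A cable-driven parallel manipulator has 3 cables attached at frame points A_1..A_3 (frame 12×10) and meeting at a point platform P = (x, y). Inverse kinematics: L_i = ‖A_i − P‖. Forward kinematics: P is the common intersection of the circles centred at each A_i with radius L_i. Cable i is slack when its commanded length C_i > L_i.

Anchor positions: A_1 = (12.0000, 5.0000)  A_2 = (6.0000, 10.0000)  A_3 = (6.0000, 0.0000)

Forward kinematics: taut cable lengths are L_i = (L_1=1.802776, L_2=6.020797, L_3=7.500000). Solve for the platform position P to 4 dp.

expand ‖A_i−P‖²=L_i² and subtract eq 1 (c_i ≔ ‖A_i‖²−L_i²)
c_1 = 144.0000+25.0000−3.2500 = 165.7500
eq1−eq2 → [12.0000  -10.0000]·P = 66.0000
eq1−eq3 → [12.0000  10.0000]·P = 186.0000
2×2 solve → P = (10.5000, 6.0000)

(10.5000, 6.0000)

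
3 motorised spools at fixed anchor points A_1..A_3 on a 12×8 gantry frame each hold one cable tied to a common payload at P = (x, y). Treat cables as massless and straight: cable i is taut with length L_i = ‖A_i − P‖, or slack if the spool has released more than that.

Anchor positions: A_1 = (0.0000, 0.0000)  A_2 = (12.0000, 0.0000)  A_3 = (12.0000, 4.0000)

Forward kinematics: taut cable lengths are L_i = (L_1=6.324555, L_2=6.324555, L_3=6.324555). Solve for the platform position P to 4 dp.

(6.0000, 2.0000)

each cable: (A_i−P)·(A_i−P) = L_i²; let q_i = ‖A_i‖²−L_i²
q_1 = 0.0000+0.0000−40.0000 = -40.0000
row 1: -24.0000x + 0.0000y = -144.0000  (q_2=104.0000)
row 2: -24.0000x − 8.0000y = -160.0000  (q_3=120.0000)
Cramer on rows 1–2 → x = 6.0000, y = 2.0000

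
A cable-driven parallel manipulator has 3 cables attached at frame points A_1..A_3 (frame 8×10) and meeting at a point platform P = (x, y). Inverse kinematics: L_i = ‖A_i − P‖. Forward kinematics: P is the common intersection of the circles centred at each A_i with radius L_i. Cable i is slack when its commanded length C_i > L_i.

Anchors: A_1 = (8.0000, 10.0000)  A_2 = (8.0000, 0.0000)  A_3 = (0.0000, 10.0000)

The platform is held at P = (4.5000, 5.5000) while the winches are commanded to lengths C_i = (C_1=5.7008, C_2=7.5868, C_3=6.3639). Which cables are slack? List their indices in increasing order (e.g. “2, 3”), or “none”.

2

cable 1: L_1 = ‖A_1−P‖ = 5.7009;  C_1 = 5.7008 → taut
cable 2: L_2 = ‖A_2−P‖ = 6.5192;  C_2 = 7.5868 → slack
cable 3: L_3 = ‖A_3−P‖ = 6.3640;  C_3 = 6.3639 → taut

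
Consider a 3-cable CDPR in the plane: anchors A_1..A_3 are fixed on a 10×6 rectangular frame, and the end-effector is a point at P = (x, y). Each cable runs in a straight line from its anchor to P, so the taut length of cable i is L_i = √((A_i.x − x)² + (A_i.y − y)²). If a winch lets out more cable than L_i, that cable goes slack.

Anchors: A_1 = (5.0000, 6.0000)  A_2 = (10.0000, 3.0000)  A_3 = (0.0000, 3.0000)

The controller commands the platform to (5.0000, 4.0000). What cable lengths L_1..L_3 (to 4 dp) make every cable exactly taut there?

(2.0000, 5.0990, 5.0990)

L_1 = √((5.0000−5.0000)² + (6.0000−4.0000)²) = 2.0000
L_2 = √((10.0000−5.0000)² + (3.0000−4.0000)²) = 5.0990
L_3 = √((0.0000−5.0000)² + (3.0000−4.0000)²) = 5.0990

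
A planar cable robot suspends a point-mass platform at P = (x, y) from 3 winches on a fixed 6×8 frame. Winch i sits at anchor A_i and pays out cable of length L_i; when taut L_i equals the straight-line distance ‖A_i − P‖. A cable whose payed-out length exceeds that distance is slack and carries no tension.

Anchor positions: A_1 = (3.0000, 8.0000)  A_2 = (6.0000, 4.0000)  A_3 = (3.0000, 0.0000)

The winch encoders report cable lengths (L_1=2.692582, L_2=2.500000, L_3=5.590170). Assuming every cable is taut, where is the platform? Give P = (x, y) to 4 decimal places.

(4.0000, 5.5000)

circle eqns → linear via eq_j − eq_1; set k_j = A_j·A_j − L_j²
k_1 = 9.0000+64.0000−7.2500 = 65.7500
-6.0000·x + 8.0000·y = k_1−k_2 = 20.0000
0.0000·x + 16.0000·y = k_1−k_3 = 88.0000
solve first two rows → x=4.0000, y=5.5000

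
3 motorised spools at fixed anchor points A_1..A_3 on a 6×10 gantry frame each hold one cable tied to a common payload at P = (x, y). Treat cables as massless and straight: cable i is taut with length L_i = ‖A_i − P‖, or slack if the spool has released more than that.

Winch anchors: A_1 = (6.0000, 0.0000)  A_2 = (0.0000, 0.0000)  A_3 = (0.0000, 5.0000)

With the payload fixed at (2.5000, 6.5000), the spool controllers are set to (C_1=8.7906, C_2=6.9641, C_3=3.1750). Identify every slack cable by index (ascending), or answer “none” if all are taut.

cable 1: L_1 = ‖A_1−P‖ = 7.3824;  C_1 = 8.7906 → slack
cable 2: L_2 = ‖A_2−P‖ = 6.9642;  C_2 = 6.9641 → taut
cable 3: L_3 = ‖A_3−P‖ = 2.9155;  C_3 = 3.1750 → slack

1, 3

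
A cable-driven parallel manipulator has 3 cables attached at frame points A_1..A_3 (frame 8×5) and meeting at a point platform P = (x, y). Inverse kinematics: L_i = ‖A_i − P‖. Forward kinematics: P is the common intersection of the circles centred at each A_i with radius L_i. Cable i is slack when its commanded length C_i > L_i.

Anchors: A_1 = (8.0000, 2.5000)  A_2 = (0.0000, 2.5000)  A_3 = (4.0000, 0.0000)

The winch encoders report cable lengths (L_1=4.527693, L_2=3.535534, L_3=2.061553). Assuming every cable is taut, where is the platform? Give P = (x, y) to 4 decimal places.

(3.5000, 2.0000)

each cable: (A_i−P)·(A_i−P) = L_i²; let k_i = ‖A_i‖²−L_i²
k_1 = 64.0000+6.2500−20.5000 = 49.7500
row 1: 16.0000x + 0.0000y = 56.0000  (k_2=-6.2500)
row 2: 8.0000x + 5.0000y = 38.0000  (k_3=11.7500)
Cramer on rows 1–2 → x = 3.5000, y = 2.0000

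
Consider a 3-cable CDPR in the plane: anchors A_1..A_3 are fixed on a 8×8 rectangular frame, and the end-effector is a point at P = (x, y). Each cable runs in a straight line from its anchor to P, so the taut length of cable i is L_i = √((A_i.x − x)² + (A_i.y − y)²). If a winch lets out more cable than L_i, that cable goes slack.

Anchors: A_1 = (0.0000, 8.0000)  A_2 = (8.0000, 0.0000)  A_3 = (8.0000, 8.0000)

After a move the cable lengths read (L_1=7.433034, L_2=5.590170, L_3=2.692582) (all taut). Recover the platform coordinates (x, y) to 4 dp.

each cable: (A_i−P)·(A_i−P) = L_i²; let q_i = ‖A_i‖²−L_i²
q_1 = 0.0000+64.0000−55.2500 = 8.7500
row 1: -16.0000x + 16.0000y = -24.0000  (q_2=32.7500)
row 2: -16.0000x + 0.0000y = -112.0000  (q_3=120.7500)
Cramer on rows 1–2 → x = 7.0000, y = 5.5000

(7.0000, 5.5000)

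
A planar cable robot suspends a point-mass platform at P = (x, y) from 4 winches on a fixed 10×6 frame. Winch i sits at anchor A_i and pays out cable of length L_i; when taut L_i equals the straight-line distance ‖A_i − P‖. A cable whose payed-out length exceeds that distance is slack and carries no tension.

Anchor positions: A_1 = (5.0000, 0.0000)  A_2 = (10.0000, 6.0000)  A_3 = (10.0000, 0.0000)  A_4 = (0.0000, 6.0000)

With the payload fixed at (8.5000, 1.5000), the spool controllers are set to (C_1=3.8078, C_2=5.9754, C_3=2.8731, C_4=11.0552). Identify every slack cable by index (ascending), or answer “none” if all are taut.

cable 1: √((-3.5000)²+(-1.5000)²)=3.8079, C_1=3.8078: taut
cable 2: √((1.5000)²+(4.5000)²)=4.7434, C_2=5.9754: slack
cable 3: √((1.5000)²+(-1.5000)²)=2.1213, C_3=2.8731: slack
cable 4: √((-8.5000)²+(4.5000)²)=9.6177, C_4=11.0552: slack

2, 3, 4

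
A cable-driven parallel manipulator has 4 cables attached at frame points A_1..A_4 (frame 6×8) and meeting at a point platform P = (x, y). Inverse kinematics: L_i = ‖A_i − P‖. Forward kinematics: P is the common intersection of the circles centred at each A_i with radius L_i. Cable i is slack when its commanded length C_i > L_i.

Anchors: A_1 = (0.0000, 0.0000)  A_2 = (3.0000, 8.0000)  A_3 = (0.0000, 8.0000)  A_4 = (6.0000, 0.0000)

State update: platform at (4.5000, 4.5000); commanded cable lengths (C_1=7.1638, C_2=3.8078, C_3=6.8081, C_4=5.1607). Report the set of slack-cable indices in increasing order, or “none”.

1, 3, 4

cable 1: L_1 = ‖A_1−P‖ = 6.3640;  C_1 = 7.1638 → slack
cable 2: L_2 = ‖A_2−P‖ = 3.8079;  C_2 = 3.8078 → taut
cable 3: L_3 = ‖A_3−P‖ = 5.7009;  C_3 = 6.8081 → slack
cable 4: L_4 = ‖A_4−P‖ = 4.7434;  C_4 = 5.1607 → slack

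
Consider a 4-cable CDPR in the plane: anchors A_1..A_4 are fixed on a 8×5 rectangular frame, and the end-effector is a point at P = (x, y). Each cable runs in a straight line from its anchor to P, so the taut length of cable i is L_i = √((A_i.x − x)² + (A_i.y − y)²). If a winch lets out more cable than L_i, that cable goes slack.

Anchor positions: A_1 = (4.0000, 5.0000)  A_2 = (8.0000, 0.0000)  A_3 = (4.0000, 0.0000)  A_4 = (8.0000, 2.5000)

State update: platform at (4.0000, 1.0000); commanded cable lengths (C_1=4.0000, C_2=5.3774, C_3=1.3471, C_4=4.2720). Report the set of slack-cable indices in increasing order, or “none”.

i=1: geometric 4.0000 vs commanded 4.0000 ⇒ taut
i=2: geometric 4.1231 vs commanded 5.3774 ⇒ slack
i=3: geometric 1.0000 vs commanded 1.3471 ⇒ slack
i=4: geometric 4.2720 vs commanded 4.2720 ⇒ taut

2, 3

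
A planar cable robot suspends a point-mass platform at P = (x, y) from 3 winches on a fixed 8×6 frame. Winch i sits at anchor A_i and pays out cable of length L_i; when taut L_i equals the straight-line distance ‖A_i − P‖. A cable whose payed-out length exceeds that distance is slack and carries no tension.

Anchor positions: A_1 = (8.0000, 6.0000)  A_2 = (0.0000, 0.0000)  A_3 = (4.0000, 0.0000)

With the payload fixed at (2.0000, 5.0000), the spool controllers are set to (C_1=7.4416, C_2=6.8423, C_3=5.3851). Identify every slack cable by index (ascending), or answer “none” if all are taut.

1, 2

cable 1: L_1 = ‖A_1−P‖ = 6.0828;  C_1 = 7.4416 → slack
cable 2: L_2 = ‖A_2−P‖ = 5.3852;  C_2 = 6.8423 → slack
cable 3: L_3 = ‖A_3−P‖ = 5.3852;  C_3 = 5.3851 → taut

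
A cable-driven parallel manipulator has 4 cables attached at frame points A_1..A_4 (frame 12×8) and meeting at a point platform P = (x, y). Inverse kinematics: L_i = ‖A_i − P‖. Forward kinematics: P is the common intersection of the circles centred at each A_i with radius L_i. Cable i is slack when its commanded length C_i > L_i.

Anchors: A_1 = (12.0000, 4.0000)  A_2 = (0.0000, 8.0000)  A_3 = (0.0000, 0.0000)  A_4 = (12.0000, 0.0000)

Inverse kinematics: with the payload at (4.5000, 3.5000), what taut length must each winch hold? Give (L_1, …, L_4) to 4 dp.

L_1 = √((12.0000−4.5000)² + (4.0000−3.5000)²) = 7.5166
L_2 = √((0.0000−4.5000)² + (8.0000−3.5000)²) = 6.3640
L_3 = √((0.0000−4.5000)² + (0.0000−3.5000)²) = 5.7009
L_4 = √((12.0000−4.5000)² + (0.0000−3.5000)²) = 8.2765

(7.5166, 6.3640, 5.7009, 8.2765)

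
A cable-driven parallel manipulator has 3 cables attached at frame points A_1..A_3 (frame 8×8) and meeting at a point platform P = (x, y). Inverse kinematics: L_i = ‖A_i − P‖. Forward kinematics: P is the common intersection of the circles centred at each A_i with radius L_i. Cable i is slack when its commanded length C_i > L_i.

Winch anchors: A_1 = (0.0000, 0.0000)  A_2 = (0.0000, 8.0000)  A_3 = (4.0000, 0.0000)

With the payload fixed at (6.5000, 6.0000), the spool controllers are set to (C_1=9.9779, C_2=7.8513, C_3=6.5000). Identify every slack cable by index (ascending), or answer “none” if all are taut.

cable 1: √((-6.5000)²+(-6.0000)²)=8.8459, C_1=9.9779: slack
cable 2: √((-6.5000)²+(2.0000)²)=6.8007, C_2=7.8513: slack
cable 3: √((-2.5000)²+(-6.0000)²)=6.5000, C_3=6.5000: taut

1, 2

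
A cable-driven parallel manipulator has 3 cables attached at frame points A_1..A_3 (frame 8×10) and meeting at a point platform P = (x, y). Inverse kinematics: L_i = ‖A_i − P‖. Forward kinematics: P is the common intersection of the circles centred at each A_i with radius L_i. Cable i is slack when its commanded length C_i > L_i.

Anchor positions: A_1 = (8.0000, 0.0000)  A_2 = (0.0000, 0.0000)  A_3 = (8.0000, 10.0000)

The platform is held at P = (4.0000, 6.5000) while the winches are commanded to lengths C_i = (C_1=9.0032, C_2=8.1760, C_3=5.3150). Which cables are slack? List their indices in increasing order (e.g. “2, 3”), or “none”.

1, 2

cable 1: L_1 = ‖A_1−P‖ = 7.6322;  C_1 = 9.0032 → slack
cable 2: L_2 = ‖A_2−P‖ = 7.6322;  C_2 = 8.1760 → slack
cable 3: L_3 = ‖A_3−P‖ = 5.3151;  C_3 = 5.3150 → taut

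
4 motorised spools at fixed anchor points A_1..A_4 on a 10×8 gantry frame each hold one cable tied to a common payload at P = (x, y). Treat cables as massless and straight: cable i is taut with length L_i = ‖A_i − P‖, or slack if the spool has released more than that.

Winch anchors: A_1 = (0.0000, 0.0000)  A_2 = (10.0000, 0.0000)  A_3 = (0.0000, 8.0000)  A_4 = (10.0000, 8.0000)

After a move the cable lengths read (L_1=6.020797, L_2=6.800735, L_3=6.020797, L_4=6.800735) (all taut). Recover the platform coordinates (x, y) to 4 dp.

(4.5000, 4.0000)

expand ‖A_i−P‖²=L_i² and subtract eq 1 (c_i ≔ ‖A_i‖²−L_i²)
c_1 = 0.0000+0.0000−36.2500 = -36.2500
eq1−eq2 → [-20.0000  0.0000]·P = -90.0000
eq1−eq3 → [0.0000  -16.0000]·P = -64.0000
eq1−eq4 → [-20.0000  -16.0000]·P = -154.0000
2×2 solve → P = (4.5000, 4.0000)
check cable 4: ‖A_4−P‖² = 46.2500 ≈ L_4² = 46.2500 ✓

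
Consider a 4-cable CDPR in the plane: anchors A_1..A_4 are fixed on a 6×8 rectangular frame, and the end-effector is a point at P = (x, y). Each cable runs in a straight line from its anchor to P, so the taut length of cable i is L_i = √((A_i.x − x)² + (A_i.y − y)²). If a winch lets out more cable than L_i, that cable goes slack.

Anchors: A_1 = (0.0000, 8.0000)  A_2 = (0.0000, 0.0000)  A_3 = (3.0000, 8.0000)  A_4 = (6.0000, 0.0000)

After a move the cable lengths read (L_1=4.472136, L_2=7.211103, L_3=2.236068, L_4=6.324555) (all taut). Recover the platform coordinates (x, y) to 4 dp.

circle eqns → linear via eq_j − eq_1; set q_j = A_j·A_j − L_j²
q_1 = 0.0000+64.0000−20.0000 = 44.0000
0.0000·x + 16.0000·y = q_1−q_2 = 96.0000
-6.0000·x + 0.0000·y = q_1−q_3 = -24.0000
-12.0000·x + 16.0000·y = q_1−q_4 = 48.0000
solve first two rows → x=4.0000, y=6.0000
check cable 4: ‖A_4−P‖² = 40.0000 ≈ L_4² = 40.0000 ✓

(4.0000, 6.0000)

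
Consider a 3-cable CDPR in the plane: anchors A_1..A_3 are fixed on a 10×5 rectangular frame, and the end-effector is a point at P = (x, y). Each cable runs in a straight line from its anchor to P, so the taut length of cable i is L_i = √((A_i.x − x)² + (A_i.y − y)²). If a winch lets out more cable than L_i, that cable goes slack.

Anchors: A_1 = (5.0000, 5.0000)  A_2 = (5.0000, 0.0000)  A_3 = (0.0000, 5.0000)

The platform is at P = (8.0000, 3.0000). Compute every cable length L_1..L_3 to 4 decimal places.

(3.6056, 4.2426, 8.2462)

L_1 = √((5.0000−8.0000)² + (5.0000−3.0000)²) = 3.6056
L_2 = √((5.0000−8.0000)² + (0.0000−3.0000)²) = 4.2426
L_3 = √((0.0000−8.0000)² + (5.0000−3.0000)²) = 8.2462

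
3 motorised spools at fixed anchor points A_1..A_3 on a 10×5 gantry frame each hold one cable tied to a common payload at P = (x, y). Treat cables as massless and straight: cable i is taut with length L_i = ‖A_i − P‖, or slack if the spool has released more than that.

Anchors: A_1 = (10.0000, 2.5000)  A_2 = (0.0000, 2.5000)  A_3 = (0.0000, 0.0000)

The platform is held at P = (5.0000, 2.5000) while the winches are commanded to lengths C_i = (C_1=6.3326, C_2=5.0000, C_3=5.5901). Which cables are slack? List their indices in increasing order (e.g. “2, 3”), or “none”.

1

i=1: geometric 5.0000 vs commanded 6.3326 ⇒ slack
i=2: geometric 5.0000 vs commanded 5.0000 ⇒ taut
i=3: geometric 5.5902 vs commanded 5.5901 ⇒ taut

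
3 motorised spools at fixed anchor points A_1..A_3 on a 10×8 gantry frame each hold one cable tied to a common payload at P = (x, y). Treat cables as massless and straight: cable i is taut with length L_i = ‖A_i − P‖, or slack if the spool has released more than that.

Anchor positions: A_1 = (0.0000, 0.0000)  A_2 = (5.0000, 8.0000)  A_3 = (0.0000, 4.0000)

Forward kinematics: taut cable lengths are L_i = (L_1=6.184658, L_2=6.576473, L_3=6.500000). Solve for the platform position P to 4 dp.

expand ‖A_i−P‖²=L_i² and subtract eq 1 (c_i ≔ ‖A_i‖²−L_i²)
c_1 = 0.0000+0.0000−38.2500 = -38.2500
eq1−eq2 → [-10.0000  -16.0000]·P = -84.0000
eq1−eq3 → [0.0000  -8.0000]·P = -12.0000
2×2 solve → P = (6.0000, 1.5000)

(6.0000, 1.5000)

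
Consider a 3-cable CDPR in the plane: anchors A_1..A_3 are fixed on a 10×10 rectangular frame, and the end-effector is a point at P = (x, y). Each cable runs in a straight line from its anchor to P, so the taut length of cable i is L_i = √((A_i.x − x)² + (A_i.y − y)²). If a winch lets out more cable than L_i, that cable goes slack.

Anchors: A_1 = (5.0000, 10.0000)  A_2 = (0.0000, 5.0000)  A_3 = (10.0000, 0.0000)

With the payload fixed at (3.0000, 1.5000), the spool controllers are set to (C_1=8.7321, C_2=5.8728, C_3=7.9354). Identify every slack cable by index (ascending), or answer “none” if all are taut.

cable 1: L_1 = ‖A_1−P‖ = 8.7321;  C_1 = 8.7321 → taut
cable 2: L_2 = ‖A_2−P‖ = 4.6098;  C_2 = 5.8728 → slack
cable 3: L_3 = ‖A_3−P‖ = 7.1589;  C_3 = 7.9354 → slack

2, 3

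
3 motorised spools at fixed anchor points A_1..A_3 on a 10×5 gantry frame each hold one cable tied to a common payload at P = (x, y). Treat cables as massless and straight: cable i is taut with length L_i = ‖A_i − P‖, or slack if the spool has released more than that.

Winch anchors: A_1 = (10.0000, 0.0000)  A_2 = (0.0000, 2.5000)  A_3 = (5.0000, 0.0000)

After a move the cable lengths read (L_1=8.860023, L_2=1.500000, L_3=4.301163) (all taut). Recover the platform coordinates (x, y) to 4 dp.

(1.5000, 2.5000)

circle eqns → linear via eq_j − eq_1; set c_j = A_j·A_j − L_j²
c_1 = 100.0000+0.0000−78.5000 = 21.5000
20.0000·x − 5.0000·y = c_1−c_2 = 17.5000
10.0000·x + 0.0000·y = c_1−c_3 = 15.0000
solve first two rows → x=1.5000, y=2.5000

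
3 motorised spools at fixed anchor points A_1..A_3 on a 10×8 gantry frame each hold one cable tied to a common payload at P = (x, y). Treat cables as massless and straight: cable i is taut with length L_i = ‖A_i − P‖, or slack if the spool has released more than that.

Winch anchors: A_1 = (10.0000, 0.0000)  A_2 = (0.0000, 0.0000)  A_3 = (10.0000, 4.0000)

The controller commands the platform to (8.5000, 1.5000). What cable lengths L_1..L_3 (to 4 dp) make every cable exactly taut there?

(2.1213, 8.6313, 2.9155)

L_1 = √((10.0000−8.5000)² + (0.0000−1.5000)²) = 2.1213
L_2 = √((0.0000−8.5000)² + (0.0000−1.5000)²) = 8.6313
L_3 = √((10.0000−8.5000)² + (4.0000−1.5000)²) = 2.9155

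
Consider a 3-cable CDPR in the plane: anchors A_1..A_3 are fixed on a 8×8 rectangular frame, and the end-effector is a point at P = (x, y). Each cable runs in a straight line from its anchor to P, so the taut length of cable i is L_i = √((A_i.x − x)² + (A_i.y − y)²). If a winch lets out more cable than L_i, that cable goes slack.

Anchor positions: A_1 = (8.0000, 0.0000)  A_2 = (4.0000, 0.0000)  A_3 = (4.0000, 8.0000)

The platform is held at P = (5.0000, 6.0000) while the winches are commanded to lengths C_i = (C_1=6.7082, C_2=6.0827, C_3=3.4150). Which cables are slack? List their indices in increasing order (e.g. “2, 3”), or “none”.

3

cable 1: √((3.0000)²+(-6.0000)²)=6.7082, C_1=6.7082: taut
cable 2: √((-1.0000)²+(-6.0000)²)=6.0828, C_2=6.0827: taut
cable 3: √((-1.0000)²+(2.0000)²)=2.2361, C_3=3.4150: slack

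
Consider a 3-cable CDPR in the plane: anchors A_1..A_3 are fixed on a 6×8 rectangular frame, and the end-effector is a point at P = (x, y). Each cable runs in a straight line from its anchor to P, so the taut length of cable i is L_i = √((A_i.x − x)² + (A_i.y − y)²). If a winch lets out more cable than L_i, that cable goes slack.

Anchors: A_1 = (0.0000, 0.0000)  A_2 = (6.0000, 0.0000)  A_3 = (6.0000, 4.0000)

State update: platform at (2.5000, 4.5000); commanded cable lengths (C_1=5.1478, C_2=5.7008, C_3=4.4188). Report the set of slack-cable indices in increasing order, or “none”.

3

cable 1: √((-2.5000)²+(-4.5000)²)=5.1478, C_1=5.1478: taut
cable 2: √((3.5000)²+(-4.5000)²)=5.7009, C_2=5.7008: taut
cable 3: √((3.5000)²+(-0.5000)²)=3.5355, C_3=4.4188: slack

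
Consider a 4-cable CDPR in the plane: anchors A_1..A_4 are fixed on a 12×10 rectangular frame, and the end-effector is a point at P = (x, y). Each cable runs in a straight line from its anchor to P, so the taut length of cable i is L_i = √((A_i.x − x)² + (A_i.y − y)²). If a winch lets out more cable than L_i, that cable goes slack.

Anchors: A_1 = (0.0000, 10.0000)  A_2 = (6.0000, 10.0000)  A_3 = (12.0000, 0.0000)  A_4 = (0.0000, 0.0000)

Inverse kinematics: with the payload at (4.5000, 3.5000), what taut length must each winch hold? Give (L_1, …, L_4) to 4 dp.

(7.9057, 6.6708, 8.2765, 5.7009)

cable 1: Δx=-4.5000, Δy=6.5000; L_1 = √(Δx²+Δy²) = 7.9057
cable 2: Δx=1.5000, Δy=6.5000; L_2 = √(Δx²+Δy²) = 6.6708
cable 3: Δx=7.5000, Δy=-3.5000; L_3 = √(Δx²+Δy²) = 8.2765
cable 4: Δx=-4.5000, Δy=-3.5000; L_4 = √(Δx²+Δy²) = 5.7009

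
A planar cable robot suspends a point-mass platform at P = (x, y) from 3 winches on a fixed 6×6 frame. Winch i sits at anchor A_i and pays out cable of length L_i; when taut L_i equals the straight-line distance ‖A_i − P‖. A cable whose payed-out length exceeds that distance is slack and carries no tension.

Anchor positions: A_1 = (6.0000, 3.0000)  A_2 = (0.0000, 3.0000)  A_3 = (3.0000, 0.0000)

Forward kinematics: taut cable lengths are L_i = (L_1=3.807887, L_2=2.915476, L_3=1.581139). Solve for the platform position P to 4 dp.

(2.5000, 1.5000)

each cable: (A_i−P)·(A_i−P) = L_i²; let k_i = ‖A_i‖²−L_i²
k_1 = 36.0000+9.0000−14.5000 = 30.5000
row 1: 12.0000x + 0.0000y = 30.0000  (k_2=0.5000)
row 2: 6.0000x + 6.0000y = 24.0000  (k_3=6.5000)
Cramer on rows 1–2 → x = 2.5000, y = 1.5000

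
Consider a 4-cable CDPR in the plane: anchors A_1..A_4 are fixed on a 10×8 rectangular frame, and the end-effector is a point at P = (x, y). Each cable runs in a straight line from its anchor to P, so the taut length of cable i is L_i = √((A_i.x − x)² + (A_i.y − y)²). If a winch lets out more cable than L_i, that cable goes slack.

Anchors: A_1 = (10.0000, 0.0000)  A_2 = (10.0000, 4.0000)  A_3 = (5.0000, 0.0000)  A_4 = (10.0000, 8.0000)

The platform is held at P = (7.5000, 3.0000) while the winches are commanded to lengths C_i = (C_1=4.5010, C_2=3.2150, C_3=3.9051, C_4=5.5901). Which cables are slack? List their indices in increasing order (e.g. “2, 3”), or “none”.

i=1: geometric 3.9051 vs commanded 4.5010 ⇒ slack
i=2: geometric 2.6926 vs commanded 3.2150 ⇒ slack
i=3: geometric 3.9051 vs commanded 3.9051 ⇒ taut
i=4: geometric 5.5902 vs commanded 5.5901 ⇒ taut

1, 2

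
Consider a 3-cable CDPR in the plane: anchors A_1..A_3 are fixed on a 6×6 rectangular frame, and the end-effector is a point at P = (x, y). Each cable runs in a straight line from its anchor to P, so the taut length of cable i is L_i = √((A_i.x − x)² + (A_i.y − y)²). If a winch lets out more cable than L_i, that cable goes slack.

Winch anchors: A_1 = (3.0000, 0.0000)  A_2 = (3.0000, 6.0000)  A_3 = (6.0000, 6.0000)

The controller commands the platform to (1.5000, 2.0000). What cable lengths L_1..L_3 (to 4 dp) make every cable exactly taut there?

cable 1: Δx=1.5000, Δy=-2.0000; L_1 = √(Δx²+Δy²) = 2.5000
cable 2: Δx=1.5000, Δy=4.0000; L_2 = √(Δx²+Δy²) = 4.2720
cable 3: Δx=4.5000, Δy=4.0000; L_3 = √(Δx²+Δy²) = 6.0208

(2.5000, 4.2720, 6.0208)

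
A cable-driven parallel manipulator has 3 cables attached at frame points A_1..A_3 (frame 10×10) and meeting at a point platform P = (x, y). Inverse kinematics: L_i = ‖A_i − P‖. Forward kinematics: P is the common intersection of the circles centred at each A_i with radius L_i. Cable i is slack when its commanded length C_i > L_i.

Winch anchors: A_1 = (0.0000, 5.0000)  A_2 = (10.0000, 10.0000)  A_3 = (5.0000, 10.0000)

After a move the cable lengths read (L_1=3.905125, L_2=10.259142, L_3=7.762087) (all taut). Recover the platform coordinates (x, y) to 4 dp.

(3.0000, 2.5000)

each cable: (A_i−P)·(A_i−P) = L_i²; let k_i = ‖A_i‖²−L_i²
k_1 = 0.0000+25.0000−15.2500 = 9.7500
row 1: -20.0000x − 10.0000y = -85.0000  (k_2=94.7500)
row 2: -10.0000x − 10.0000y = -55.0000  (k_3=64.7500)
Cramer on rows 1–2 → x = 3.0000, y = 2.5000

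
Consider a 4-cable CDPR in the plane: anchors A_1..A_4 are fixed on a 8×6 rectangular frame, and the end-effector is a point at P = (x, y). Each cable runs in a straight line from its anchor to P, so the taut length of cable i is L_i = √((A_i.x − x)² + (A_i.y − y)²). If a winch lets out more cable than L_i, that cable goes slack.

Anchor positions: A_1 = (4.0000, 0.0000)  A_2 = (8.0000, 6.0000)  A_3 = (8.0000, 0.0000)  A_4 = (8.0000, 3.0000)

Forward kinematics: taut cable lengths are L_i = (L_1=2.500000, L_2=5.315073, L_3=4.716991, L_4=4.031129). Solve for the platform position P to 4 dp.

each cable: (A_i−P)·(A_i−P) = L_i²; let k_i = ‖A_i‖²−L_i²
k_1 = 16.0000+0.0000−6.2500 = 9.7500
row 1: -8.0000x − 12.0000y = -62.0000  (k_2=71.7500)
row 2: -8.0000x + 0.0000y = -32.0000  (k_3=41.7500)
row 3: -8.0000x − 6.0000y = -47.0000  (k_4=56.7500)
Cramer on rows 1–2 → x = 4.0000, y = 2.5000
check cable 4: ‖A_4−P‖² = 16.2500 ≈ L_4² = 16.2500 ✓

(4.0000, 2.5000)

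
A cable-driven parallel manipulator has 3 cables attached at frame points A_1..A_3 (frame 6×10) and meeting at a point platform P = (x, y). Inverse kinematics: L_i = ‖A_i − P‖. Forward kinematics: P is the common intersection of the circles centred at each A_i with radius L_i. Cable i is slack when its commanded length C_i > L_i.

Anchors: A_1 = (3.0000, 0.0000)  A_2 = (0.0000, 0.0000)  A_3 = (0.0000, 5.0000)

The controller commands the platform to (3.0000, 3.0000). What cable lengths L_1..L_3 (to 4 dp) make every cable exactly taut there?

(3.0000, 4.2426, 3.6056)

cable 1: Δx=0.0000, Δy=-3.0000; L_1 = √(Δx²+Δy²) = 3.0000
cable 2: Δx=-3.0000, Δy=-3.0000; L_2 = √(Δx²+Δy²) = 4.2426
cable 3: Δx=-3.0000, Δy=2.0000; L_3 = √(Δx²+Δy²) = 3.6056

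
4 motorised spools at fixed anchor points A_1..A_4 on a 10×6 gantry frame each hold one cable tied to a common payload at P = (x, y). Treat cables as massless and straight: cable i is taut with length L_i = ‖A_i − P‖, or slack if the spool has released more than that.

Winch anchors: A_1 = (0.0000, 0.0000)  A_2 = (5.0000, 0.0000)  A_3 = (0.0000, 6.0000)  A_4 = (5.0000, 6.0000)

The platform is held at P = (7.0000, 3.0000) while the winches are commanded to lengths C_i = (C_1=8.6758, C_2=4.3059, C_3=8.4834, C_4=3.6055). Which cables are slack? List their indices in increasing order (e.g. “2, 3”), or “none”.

cable 1: L_1 = ‖A_1−P‖ = 7.6158;  C_1 = 8.6758 → slack
cable 2: L_2 = ‖A_2−P‖ = 3.6056;  C_2 = 4.3059 → slack
cable 3: L_3 = ‖A_3−P‖ = 7.6158;  C_3 = 8.4834 → slack
cable 4: L_4 = ‖A_4−P‖ = 3.6056;  C_4 = 3.6055 → taut

1, 2, 3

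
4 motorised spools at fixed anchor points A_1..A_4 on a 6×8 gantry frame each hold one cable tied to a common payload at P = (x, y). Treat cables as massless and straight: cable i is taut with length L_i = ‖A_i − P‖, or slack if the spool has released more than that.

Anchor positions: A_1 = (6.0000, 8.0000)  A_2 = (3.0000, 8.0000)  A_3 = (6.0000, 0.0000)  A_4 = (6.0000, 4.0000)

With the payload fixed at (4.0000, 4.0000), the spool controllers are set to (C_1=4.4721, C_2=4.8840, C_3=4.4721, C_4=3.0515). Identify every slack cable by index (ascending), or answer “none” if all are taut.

i=1: geometric 4.4721 vs commanded 4.4721 ⇒ taut
i=2: geometric 4.1231 vs commanded 4.8840 ⇒ slack
i=3: geometric 4.4721 vs commanded 4.4721 ⇒ taut
i=4: geometric 2.0000 vs commanded 3.0515 ⇒ slack

2, 4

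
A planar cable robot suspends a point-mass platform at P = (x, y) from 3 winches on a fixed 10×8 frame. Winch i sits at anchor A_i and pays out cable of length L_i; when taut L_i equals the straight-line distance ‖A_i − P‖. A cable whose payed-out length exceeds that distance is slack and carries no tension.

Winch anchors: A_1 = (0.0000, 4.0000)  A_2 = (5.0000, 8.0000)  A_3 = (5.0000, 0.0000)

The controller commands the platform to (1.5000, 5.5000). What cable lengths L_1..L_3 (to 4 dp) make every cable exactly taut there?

cable 1: Δx=-1.5000, Δy=-1.5000; L_1 = √(Δx²+Δy²) = 2.1213
cable 2: Δx=3.5000, Δy=2.5000; L_2 = √(Δx²+Δy²) = 4.3012
cable 3: Δx=3.5000, Δy=-5.5000; L_3 = √(Δx²+Δy²) = 6.5192

(2.1213, 4.3012, 6.5192)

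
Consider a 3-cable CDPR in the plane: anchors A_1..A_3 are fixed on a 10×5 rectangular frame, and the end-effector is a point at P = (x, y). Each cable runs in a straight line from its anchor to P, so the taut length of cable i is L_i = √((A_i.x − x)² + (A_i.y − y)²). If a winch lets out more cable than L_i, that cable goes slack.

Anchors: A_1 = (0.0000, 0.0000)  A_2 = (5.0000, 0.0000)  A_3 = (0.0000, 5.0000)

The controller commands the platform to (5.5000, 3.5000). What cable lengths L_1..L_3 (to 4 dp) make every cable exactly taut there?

L_1: Δ = A_1−P = (-5.5000, -3.5000) → ‖Δ‖ = √42.5000 = 6.5192
L_2: Δ = A_2−P = (-0.5000, -3.5000) → ‖Δ‖ = √12.5000 = 3.5355
L_3: Δ = A_3−P = (-5.5000, 1.5000) → ‖Δ‖ = √32.5000 = 5.7009

(6.5192, 3.5355, 5.7009)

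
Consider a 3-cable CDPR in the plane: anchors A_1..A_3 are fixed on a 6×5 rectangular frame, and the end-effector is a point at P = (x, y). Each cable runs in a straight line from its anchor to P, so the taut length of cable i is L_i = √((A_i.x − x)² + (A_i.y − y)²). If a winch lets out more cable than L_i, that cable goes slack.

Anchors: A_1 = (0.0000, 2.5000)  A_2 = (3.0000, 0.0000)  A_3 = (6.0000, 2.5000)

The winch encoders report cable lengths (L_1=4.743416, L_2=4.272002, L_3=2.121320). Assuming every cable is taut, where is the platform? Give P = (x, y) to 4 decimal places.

expand ‖A_i−P‖²=L_i² and subtract eq 1 (c_i ≔ ‖A_i‖²−L_i²)
c_1 = 0.0000+6.2500−22.5000 = -16.2500
eq1−eq2 → [-6.0000  5.0000]·P = -7.0000
eq1−eq3 → [-12.0000  0.0000]·P = -54.0000
2×2 solve → P = (4.5000, 4.0000)

(4.5000, 4.0000)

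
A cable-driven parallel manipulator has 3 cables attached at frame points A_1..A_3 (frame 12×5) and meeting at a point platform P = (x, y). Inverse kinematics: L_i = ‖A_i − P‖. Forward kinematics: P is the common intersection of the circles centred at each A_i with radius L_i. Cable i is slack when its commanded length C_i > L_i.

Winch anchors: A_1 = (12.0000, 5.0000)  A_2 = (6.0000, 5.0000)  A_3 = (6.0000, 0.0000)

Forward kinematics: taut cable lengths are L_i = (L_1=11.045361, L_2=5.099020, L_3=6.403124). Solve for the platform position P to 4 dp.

(1.0000, 4.0000)

expand ‖A_i−P‖²=L_i² and subtract eq 1 (q_i ≔ ‖A_i‖²−L_i²)
q_1 = 144.0000+25.0000−122.0000 = 47.0000
eq1−eq2 → [12.0000  0.0000]·P = 12.0000
eq1−eq3 → [12.0000  10.0000]·P = 52.0000
2×2 solve → P = (1.0000, 4.0000)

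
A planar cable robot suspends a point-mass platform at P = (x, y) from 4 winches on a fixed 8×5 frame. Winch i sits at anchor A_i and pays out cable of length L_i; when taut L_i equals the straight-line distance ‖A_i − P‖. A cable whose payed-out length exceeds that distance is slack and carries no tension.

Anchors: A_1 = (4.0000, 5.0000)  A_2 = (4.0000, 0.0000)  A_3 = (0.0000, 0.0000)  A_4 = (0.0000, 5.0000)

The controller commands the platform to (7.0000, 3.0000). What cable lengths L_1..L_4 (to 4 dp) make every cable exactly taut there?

L_1: Δ = A_1−P = (-3.0000, 2.0000) → ‖Δ‖ = √13.0000 = 3.6056
L_2: Δ = A_2−P = (-3.0000, -3.0000) → ‖Δ‖ = √18.0000 = 4.2426
L_3: Δ = A_3−P = (-7.0000, -3.0000) → ‖Δ‖ = √58.0000 = 7.6158
L_4: Δ = A_4−P = (-7.0000, 2.0000) → ‖Δ‖ = √53.0000 = 7.2801

(3.6056, 4.2426, 7.6158, 7.2801)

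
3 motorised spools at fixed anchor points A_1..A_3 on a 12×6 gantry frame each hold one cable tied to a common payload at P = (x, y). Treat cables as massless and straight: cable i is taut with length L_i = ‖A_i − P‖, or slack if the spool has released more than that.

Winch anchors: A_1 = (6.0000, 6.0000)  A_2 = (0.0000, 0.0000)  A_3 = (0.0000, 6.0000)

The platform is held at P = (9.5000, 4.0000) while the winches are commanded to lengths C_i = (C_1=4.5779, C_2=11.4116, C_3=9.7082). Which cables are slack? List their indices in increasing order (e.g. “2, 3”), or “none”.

cable 1: L_1 = ‖A_1−P‖ = 4.0311;  C_1 = 4.5779 → slack
cable 2: L_2 = ‖A_2−P‖ = 10.3078;  C_2 = 11.4116 → slack
cable 3: L_3 = ‖A_3−P‖ = 9.7082;  C_3 = 9.7082 → taut

1, 2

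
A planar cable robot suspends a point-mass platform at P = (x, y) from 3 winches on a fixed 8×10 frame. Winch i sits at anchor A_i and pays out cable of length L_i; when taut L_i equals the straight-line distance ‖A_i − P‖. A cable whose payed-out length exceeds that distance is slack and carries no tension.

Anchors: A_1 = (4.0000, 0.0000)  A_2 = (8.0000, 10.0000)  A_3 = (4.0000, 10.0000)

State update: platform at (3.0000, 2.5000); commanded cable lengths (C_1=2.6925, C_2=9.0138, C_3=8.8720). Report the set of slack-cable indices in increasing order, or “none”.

cable 1: √((1.0000)²+(-2.5000)²)=2.6926, C_1=2.6925: taut
cable 2: √((5.0000)²+(7.5000)²)=9.0139, C_2=9.0138: taut
cable 3: √((1.0000)²+(7.5000)²)=7.5664, C_3=8.8720: slack

3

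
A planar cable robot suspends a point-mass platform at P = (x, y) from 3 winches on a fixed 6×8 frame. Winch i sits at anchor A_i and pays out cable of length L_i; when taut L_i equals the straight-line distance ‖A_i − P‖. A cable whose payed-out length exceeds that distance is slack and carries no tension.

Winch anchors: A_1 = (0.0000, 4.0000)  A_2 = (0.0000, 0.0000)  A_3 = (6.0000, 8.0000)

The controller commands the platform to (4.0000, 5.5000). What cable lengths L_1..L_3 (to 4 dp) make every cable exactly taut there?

cable 1: Δx=-4.0000, Δy=-1.5000; L_1 = √(Δx²+Δy²) = 4.2720
cable 2: Δx=-4.0000, Δy=-5.5000; L_2 = √(Δx²+Δy²) = 6.8007
cable 3: Δx=2.0000, Δy=2.5000; L_3 = √(Δx²+Δy²) = 3.2016

(4.2720, 6.8007, 3.2016)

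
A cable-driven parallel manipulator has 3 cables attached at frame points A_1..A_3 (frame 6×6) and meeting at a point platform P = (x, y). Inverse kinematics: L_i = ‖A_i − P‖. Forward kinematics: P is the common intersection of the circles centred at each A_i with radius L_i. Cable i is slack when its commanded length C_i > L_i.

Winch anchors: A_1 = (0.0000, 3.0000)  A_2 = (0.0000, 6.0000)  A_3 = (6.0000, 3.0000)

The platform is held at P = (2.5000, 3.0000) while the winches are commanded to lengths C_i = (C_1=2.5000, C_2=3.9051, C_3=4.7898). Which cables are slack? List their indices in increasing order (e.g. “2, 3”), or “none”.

3

cable 1: √((-2.5000)²+(0.0000)²)=2.5000, C_1=2.5000: taut
cable 2: √((-2.5000)²+(3.0000)²)=3.9051, C_2=3.9051: taut
cable 3: √((3.5000)²+(0.0000)²)=3.5000, C_3=4.7898: slack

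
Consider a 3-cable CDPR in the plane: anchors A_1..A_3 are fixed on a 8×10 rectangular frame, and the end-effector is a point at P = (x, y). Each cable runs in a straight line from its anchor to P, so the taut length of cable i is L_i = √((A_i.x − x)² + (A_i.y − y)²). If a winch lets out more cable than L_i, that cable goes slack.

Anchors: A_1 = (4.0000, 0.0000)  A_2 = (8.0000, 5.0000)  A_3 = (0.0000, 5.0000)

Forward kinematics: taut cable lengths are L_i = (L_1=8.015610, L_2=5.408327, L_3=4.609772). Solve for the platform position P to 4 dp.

expand ‖A_i−P‖²=L_i² and subtract eq 1 (c_i ≔ ‖A_i‖²−L_i²)
c_1 = 16.0000+0.0000−64.2500 = -48.2500
eq1−eq2 → [-8.0000  -10.0000]·P = -108.0000
eq1−eq3 → [8.0000  -10.0000]·P = -52.0000
2×2 solve → P = (3.5000, 8.0000)

(3.5000, 8.0000)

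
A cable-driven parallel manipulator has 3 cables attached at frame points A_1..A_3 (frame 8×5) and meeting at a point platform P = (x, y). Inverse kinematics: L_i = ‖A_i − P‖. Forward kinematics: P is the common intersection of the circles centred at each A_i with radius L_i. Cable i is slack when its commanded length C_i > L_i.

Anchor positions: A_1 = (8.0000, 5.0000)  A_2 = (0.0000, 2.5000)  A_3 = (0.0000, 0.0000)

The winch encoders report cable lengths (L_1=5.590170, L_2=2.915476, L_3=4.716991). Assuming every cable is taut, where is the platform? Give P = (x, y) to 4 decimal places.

(2.5000, 4.0000)

each cable: (A_i−P)·(A_i−P) = L_i²; let q_i = ‖A_i‖²−L_i²
q_1 = 64.0000+25.0000−31.2500 = 57.7500
row 1: 16.0000x + 5.0000y = 60.0000  (q_2=-2.2500)
row 2: 16.0000x + 10.0000y = 80.0000  (q_3=-22.2500)
Cramer on rows 1–2 → x = 2.5000, y = 4.0000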